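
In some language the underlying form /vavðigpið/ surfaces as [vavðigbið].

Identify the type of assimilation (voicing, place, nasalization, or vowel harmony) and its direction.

/p/→[b].
Each target copies a feature from the preceding segment, so the direction is progressive.

voicing assimilation, progressive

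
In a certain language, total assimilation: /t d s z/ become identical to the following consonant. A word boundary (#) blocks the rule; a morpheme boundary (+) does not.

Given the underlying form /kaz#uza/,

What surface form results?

[kaz#uza]

no segment meets the rule's conditions; no change.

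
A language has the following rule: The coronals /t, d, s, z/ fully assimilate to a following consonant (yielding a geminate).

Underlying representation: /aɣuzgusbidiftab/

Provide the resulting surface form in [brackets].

[aɣuggubbidiftab]

/z/ before /g/ → [g] (total assimilation)
/s/ before /b/ → [b] (total assimilation)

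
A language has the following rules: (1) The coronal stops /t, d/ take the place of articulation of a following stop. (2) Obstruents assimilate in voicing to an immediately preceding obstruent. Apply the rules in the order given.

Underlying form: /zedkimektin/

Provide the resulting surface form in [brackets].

[zeggimektin]

Rule 1: /d/ before /k/ (velar) → [g]
After rule 1: zegkimektin
Rule 2: /k/ after /g/ (voiced) → [g]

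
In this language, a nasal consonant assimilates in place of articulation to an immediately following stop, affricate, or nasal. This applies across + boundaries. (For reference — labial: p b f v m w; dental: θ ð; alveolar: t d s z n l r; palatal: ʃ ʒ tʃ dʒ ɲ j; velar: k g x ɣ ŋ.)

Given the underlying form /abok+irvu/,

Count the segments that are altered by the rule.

No segment meets the rule's conditions.

0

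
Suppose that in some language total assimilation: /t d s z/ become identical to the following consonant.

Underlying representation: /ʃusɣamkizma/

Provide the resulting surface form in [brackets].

/s/ before /ɣ/ → [ɣ] (total assimilation)
/z/ before /m/ → [m] (total assimilation)

[ʃuɣɣamkimma]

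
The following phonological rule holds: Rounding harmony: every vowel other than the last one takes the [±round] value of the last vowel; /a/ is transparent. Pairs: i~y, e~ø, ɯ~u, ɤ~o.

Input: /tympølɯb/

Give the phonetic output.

/y/ harmonizes with /ɯ/ ([-round]) → [i]
/ø/ harmonizes with /ɯ/ ([-round]) → [e]

[timpelɯb]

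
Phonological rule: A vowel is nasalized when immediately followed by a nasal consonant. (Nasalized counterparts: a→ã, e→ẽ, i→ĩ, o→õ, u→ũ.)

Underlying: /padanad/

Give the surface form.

/a/ before nasal /n/ → [ã]

[padãnad]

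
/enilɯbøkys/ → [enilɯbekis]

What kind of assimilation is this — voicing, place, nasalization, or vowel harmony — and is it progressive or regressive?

vowel harmony, progressive

/ø/→[e] /y/→[i].
Vowels agree with the first vowel, so the harmony is progressive.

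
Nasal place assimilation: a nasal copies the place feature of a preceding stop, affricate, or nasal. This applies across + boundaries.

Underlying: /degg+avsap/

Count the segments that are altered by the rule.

No segment meets the rule's conditions.

0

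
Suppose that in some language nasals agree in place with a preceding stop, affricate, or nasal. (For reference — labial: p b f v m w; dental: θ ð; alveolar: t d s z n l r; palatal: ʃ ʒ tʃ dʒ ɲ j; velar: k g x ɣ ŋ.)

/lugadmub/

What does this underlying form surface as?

/m/ after /d/ (alveolar) → [n]

[lugadnub]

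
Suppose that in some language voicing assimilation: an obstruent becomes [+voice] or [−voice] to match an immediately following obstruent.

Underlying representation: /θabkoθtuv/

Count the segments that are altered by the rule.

/b/ before /k/ (voiceless) → [p]
1 segment changes.

1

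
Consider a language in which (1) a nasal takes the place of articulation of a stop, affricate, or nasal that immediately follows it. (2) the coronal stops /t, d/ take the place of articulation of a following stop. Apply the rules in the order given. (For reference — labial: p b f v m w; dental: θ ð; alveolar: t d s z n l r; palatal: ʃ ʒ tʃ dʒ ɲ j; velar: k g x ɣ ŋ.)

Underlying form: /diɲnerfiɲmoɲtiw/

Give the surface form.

Rule 1: /ɲ/ before /n/ (alveolar) → [n]
Rule 1: /ɲ/ before /m/ (labial) → [m]
Rule 1: /ɲ/ before /t/ (alveolar) → [n]
After rule 1: dinnerfimmontiw
Rule 2: no segment meets the rule's conditions; no change.

[dinnerfimmontiw]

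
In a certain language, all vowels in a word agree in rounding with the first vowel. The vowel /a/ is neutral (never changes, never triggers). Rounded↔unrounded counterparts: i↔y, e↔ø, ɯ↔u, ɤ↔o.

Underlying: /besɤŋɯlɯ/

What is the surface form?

[besɤŋɯlɯ]

no segment meets the rule's conditions; no change.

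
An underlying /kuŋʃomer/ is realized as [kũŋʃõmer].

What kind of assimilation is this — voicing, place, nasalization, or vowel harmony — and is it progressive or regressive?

/u/→[ũ] /o/→[õ].
Each target copies a feature from the following segment, so the direction is regressive.

nasalization, regressive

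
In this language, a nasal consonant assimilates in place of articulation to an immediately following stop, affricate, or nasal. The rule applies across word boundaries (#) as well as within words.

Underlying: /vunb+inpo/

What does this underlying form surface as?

/n/ before /b/ (labial) → [m]
/n/ before /p/ (labial) → [m]

[vumb+impo]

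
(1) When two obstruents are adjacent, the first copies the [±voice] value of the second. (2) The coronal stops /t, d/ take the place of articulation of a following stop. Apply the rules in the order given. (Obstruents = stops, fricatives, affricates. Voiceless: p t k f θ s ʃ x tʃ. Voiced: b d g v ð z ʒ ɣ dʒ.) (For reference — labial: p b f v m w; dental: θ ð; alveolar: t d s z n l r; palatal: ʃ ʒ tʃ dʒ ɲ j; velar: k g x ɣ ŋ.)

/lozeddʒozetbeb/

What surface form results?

[lozeddʒozebbeb]

Rule 1: /t/ before /b/ (voiced) → [d]
After rule 1: lozeddʒozedbeb
Rule 2: /d/ before /b/ (labial) → [b]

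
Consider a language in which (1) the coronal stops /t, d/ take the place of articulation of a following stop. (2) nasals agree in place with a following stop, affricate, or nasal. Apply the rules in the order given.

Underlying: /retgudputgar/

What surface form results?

Rule 1: /t/ before /g/ (velar) → [k]
Rule 1: /d/ before /p/ (labial) → [b]
Rule 1: /t/ before /g/ (velar) → [k]
After rule 1: rekgubpukgar
Rule 2: no segment meets the rule's conditions; no change.

[rekgubpukgar]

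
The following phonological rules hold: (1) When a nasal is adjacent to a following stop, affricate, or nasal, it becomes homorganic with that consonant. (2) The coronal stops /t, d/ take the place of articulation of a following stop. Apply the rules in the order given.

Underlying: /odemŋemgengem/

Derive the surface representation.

[odeŋŋeŋgeŋgem]

Rule 1: /m/ before /ŋ/ (velar) → [ŋ]
Rule 1: /m/ before /g/ (velar) → [ŋ]
Rule 1: /n/ before /g/ (velar) → [ŋ]
After rule 1: odeŋŋeŋgeŋgem
Rule 2: no segment meets the rule's conditions; no change.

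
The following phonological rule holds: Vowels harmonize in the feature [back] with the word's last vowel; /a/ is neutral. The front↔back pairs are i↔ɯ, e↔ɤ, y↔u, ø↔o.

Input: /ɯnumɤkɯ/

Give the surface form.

no segment meets the rule's conditions; no change.

[ɯnumɤkɯ]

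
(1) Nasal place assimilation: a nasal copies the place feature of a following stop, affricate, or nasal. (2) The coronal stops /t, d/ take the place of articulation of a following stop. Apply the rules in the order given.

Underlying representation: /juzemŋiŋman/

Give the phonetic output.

[juzeŋŋimman]

Rule 1: /m/ before /ŋ/ (velar) → [ŋ]
Rule 1: /ŋ/ before /m/ (labial) → [m]
After rule 1: juzeŋŋimman
Rule 2: no segment meets the rule's conditions; no change.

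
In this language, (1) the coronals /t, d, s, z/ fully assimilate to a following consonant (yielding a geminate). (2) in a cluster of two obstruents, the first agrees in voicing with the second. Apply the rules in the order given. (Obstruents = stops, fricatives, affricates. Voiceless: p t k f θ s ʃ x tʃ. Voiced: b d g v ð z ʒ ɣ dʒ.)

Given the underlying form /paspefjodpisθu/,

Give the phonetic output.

Rule 1: /s/ before /p/ → [p] (total assimilation)
Rule 1: /d/ before /p/ → [p] (total assimilation)
Rule 1: /s/ before /θ/ → [θ] (total assimilation)
After rule 1: pappefjoppiθθu
Rule 2: no segment meets the rule's conditions; no change.

[pappefjoppiθθu]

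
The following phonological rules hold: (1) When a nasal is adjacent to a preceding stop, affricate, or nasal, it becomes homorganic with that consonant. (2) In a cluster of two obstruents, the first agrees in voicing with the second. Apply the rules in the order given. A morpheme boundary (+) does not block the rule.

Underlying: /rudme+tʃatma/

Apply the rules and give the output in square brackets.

Rule 1: /m/ after /d/ (alveolar) → [n]
Rule 1: /m/ after /t/ (alveolar) → [n]
After rule 1: rudne+tʃatna
Rule 2: no segment meets the rule's conditions; no change.

[rudne+tʃatna]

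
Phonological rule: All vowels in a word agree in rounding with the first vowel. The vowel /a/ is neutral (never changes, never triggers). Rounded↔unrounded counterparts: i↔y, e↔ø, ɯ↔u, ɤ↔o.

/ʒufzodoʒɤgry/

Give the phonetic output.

/ɤ/ harmonizes with /u/ ([+round]) → [o]

[ʒufzodoʒogry]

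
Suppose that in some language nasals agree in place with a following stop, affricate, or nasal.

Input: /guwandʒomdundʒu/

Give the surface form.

/n/ before /dʒ/ (palatal) → [ɲ]
/m/ before /d/ (alveolar) → [n]
/n/ before /dʒ/ (palatal) → [ɲ]

[guwaɲdʒonduɲdʒu]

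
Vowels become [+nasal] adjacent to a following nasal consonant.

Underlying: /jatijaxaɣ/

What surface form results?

no segment meets the rule's conditions; no change.

[jatijaxaɣ]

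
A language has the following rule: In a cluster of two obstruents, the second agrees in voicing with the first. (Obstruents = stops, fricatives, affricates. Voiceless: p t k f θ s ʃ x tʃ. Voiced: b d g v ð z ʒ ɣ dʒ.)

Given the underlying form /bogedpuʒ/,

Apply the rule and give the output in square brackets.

[bogedbuʒ]

/p/ after /d/ (voiced) → [b]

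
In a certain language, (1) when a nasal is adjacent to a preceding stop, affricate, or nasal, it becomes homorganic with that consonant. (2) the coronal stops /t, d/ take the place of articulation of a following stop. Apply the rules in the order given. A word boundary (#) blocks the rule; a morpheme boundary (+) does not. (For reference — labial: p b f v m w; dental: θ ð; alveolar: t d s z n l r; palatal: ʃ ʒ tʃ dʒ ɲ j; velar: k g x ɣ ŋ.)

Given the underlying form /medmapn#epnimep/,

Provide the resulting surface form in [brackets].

[mednapm#epmimep]

Rule 1: /m/ after /d/ (alveolar) → [n]
Rule 1: /n/ after /p/ (labial) → [m]
Rule 1: /n/ after /p/ (labial) → [m]
After rule 1: mednapm#epmimep
Rule 2: no segment meets the rule's conditions; no change.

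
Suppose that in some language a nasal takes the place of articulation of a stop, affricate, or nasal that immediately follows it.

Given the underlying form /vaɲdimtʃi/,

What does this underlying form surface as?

[vandiɲtʃi]

/ɲ/ before /d/ (alveolar) → [n]
/m/ before /tʃ/ (palatal) → [ɲ]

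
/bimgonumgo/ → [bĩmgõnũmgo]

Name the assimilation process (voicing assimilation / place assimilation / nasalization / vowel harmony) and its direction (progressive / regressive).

nasalization, regressive

/i/→[ĩ] /o/→[õ] /u/→[ũ].
Each target copies a feature from the following segment, so the direction is regressive.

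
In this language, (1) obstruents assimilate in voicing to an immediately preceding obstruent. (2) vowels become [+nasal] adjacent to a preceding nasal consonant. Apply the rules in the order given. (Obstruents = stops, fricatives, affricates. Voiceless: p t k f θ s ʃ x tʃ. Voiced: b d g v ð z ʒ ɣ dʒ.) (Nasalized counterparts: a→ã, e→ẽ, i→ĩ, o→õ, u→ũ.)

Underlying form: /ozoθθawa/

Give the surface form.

[ozoθθawa]

Rule 1: no segment meets the rule's conditions; no change.
After rule 1: ozoθθawa
Rule 2: no segment meets the rule's conditions; no change.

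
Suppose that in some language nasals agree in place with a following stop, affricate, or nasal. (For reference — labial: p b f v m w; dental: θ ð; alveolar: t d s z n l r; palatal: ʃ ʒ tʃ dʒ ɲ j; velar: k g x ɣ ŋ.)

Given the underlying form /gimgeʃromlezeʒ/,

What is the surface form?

[giŋgeʃromlezeʒ]

/m/ before /g/ (velar) → [ŋ]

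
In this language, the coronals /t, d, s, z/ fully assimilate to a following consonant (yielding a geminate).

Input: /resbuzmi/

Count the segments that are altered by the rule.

/s/ before /b/ → [b] (total assimilation)
/z/ before /m/ → [m] (total assimilation)
2 segments change.

2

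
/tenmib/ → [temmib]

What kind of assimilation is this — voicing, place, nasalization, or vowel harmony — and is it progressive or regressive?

/n/→[m].
Each target copies a feature from the following segment, so the direction is regressive.

place assimilation, regressive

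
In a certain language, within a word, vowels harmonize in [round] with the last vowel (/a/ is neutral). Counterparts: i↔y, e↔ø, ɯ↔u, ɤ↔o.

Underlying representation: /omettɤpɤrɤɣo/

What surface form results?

/e/ harmonizes with /o/ ([+round]) → [ø]
/ɤ/ harmonizes with /o/ ([+round]) → [o]
/ɤ/ harmonizes with /o/ ([+round]) → [o]
/ɤ/ harmonizes with /o/ ([+round]) → [o]

[omøttoporoɣo]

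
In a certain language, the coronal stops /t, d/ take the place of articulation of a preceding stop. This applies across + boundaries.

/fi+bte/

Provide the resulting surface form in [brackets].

/t/ after /b/ (labial) → [p]

[fi+bpe]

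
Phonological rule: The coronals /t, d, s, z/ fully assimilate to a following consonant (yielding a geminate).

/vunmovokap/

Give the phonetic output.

no segment meets the rule's conditions; no change.

[vunmovokap]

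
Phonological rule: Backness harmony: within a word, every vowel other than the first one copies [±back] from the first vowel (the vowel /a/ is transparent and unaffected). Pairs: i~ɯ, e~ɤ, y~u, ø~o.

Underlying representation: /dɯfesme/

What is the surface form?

[dɯfɤsmɤ]

/e/ harmonizes with /ɯ/ ([+back]) → [ɤ]
/e/ harmonizes with /ɯ/ ([+back]) → [ɤ]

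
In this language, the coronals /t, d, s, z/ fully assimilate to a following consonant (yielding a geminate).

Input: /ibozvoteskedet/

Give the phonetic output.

[ibovvotekkedet]

/z/ before /v/ → [v] (total assimilation)
/s/ before /k/ → [k] (total assimilation)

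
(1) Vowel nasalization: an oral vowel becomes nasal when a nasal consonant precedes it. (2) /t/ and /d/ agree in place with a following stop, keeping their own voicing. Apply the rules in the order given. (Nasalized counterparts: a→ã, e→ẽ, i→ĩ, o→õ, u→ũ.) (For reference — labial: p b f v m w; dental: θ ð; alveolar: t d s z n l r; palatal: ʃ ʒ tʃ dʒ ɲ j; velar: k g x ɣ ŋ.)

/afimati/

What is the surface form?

Rule 1: /a/ after nasal /m/ → [ã]
After rule 1: afimãti
Rule 2: no segment meets the rule's conditions; no change.

[afimãti]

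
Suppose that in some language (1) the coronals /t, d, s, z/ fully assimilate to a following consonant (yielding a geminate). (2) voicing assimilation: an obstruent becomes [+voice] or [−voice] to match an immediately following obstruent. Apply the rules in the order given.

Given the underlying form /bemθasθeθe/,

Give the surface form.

[bemθaθθeθe]

Rule 1: /s/ before /θ/ → [θ] (total assimilation)
After rule 1: bemθaθθeθe
Rule 2: no segment meets the rule's conditions; no change.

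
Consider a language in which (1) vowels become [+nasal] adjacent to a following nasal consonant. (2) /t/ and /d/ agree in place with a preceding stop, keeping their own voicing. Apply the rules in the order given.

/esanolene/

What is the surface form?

[esãnolẽne]

Rule 1: /a/ before nasal /n/ → [ã]
Rule 1: /e/ before nasal /n/ → [ẽ]
After rule 1: esãnolẽne
Rule 2: no segment meets the rule's conditions; no change.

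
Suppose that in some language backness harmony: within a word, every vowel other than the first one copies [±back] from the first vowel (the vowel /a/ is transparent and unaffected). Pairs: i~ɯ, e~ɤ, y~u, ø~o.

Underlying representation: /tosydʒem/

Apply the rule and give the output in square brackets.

[tosudʒɤm]

/y/ harmonizes with /o/ ([+back]) → [u]
/e/ harmonizes with /o/ ([+back]) → [ɤ]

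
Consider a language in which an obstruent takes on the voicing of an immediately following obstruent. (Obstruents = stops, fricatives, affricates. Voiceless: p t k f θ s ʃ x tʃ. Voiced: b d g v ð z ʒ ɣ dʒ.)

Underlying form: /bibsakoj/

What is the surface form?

/b/ before /s/ (voiceless) → [p]

[bipsakoj]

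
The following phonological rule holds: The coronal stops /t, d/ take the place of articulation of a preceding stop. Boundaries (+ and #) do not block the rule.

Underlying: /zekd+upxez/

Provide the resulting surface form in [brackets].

/d/ after /k/ (velar) → [g]

[zekg+upxez]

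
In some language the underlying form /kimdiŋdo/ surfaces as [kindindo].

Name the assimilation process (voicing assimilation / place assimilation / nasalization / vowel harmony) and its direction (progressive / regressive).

place assimilation, regressive

/m/→[n] /ŋ/→[n].
Each target copies a feature from the following segment, so the direction is regressive.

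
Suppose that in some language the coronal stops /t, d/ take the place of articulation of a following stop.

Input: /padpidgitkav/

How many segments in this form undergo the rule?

3

/d/ before /p/ (labial) → [b]
/d/ before /g/ (velar) → [g]
/t/ before /k/ (velar) → [k]
3 segments change.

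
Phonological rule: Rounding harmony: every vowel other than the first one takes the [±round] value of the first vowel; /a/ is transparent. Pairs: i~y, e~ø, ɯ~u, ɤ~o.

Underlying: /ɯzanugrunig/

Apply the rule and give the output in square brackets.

/u/ harmonizes with /ɯ/ ([-round]) → [ɯ]
/u/ harmonizes with /ɯ/ ([-round]) → [ɯ]

[ɯzanɯgrɯnig]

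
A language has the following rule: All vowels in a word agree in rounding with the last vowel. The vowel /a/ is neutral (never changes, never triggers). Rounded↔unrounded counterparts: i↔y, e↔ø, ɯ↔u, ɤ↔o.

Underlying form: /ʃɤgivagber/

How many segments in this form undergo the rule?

0

No segment meets the rule's conditions.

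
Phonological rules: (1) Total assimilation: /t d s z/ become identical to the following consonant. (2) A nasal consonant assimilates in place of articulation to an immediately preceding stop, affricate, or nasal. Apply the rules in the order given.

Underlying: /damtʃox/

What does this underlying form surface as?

[damtʃox]

Rule 1: no segment meets the rule's conditions; no change.
After rule 1: damtʃox
Rule 2: no segment meets the rule's conditions; no change.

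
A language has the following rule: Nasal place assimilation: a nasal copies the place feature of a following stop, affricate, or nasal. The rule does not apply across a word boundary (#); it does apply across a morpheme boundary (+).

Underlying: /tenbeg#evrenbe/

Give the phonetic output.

/n/ before /b/ (labial) → [m]
/n/ before /b/ (labial) → [m]

[tembeg#evrembe]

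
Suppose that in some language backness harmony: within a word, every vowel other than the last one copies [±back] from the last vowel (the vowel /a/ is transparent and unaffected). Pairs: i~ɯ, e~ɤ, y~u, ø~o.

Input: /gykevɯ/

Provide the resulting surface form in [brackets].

/y/ harmonizes with /ɯ/ ([+back]) → [u]
/e/ harmonizes with /ɯ/ ([+back]) → [ɤ]

[gukɤvɯ]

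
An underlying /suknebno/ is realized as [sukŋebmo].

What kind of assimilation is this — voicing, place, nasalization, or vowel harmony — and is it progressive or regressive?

/n/→[ŋ] /n/→[m].
Each target copies a feature from the preceding segment, so the direction is progressive.

place assimilation, progressive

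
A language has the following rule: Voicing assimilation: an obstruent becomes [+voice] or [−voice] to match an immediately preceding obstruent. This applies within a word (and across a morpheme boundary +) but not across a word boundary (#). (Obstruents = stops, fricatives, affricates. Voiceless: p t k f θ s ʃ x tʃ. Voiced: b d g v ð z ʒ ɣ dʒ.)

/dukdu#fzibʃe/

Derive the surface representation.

/d/ after /k/ (voiceless) → [t]
/z/ after /f/ (voiceless) → [s]
/ʃ/ after /b/ (voiced) → [ʒ]

[duktu#fsibʒe]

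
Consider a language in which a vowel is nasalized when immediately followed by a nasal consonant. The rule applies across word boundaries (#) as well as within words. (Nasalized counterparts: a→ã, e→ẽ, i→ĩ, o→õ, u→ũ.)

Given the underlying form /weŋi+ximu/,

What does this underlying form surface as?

/e/ before nasal /ŋ/ → [ẽ]
/i/ before nasal /m/ → [ĩ]

[wẽŋi+xĩmu]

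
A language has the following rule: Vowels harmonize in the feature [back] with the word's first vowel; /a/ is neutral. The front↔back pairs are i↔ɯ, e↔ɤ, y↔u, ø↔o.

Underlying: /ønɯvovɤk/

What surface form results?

[ønivøvek]

/ɯ/ harmonizes with /ø/ ([-back]) → [i]
/o/ harmonizes with /ø/ ([-back]) → [ø]
/ɤ/ harmonizes with /ø/ ([-back]) → [e]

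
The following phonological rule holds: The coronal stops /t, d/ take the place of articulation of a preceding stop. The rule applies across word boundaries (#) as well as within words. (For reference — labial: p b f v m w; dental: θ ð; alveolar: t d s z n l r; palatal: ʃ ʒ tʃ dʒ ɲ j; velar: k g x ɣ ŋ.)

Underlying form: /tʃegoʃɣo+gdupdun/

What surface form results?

/d/ after /g/ (velar) → [g]
/d/ after /p/ (labial) → [b]

[tʃegoʃɣo+ggupbun]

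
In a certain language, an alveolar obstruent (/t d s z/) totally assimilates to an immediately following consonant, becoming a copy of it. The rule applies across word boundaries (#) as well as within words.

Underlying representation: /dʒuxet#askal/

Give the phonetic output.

[dʒuxet#akkal]

/s/ before /k/ → [k] (total assimilation)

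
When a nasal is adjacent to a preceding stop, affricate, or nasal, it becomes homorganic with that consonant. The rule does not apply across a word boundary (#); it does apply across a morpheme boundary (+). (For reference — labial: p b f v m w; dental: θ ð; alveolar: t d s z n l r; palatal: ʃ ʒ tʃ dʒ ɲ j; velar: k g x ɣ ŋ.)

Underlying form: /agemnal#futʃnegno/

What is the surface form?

/n/ after /m/ (labial) → [m]
/n/ after /tʃ/ (palatal) → [ɲ]
/n/ after /g/ (velar) → [ŋ]

[agemmal#futʃɲegŋo]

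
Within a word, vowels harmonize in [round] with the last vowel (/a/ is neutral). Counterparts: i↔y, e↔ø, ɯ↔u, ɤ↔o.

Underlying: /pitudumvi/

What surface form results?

[pitɯdɯmvi]

/u/ harmonizes with /i/ ([-round]) → [ɯ]
/u/ harmonizes with /i/ ([-round]) → [ɯ]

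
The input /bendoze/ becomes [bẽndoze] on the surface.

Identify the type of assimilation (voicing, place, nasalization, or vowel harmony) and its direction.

/e/→[ẽ].
Each target copies a feature from the following segment, so the direction is regressive.

nasalization, regressive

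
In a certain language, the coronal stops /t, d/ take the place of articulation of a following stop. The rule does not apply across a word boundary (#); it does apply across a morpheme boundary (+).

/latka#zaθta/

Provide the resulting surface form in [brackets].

[lakka#zaθta]

/t/ before /k/ (velar) → [k]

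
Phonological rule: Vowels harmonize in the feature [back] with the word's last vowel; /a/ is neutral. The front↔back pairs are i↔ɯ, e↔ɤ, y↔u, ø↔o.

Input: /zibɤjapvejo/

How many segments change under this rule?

2

/i/ harmonizes with /o/ ([+back]) → [ɯ]
/e/ harmonizes with /o/ ([+back]) → [ɤ]
2 segments change.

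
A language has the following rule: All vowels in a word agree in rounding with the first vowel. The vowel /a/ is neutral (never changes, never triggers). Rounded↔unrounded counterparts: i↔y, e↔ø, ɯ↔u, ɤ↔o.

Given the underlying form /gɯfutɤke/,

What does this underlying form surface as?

[gɯfɯtɤke]

/u/ harmonizes with /ɯ/ ([-round]) → [ɯ]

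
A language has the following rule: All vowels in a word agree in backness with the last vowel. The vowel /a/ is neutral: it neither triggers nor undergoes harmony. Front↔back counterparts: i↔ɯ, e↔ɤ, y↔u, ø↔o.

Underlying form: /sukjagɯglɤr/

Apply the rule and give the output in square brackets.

no segment meets the rule's conditions; no change.

[sukjagɯglɤr]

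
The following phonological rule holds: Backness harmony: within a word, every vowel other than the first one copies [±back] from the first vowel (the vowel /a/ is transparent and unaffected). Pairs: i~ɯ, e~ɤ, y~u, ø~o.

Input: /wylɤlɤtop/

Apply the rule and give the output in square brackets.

/ɤ/ harmonizes with /y/ ([-back]) → [e]
/ɤ/ harmonizes with /y/ ([-back]) → [e]
/o/ harmonizes with /y/ ([-back]) → [ø]

[wyleletøp]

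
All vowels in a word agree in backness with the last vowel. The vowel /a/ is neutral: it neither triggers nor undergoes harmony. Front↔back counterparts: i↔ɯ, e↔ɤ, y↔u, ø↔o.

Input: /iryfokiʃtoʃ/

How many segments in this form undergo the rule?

3

/i/ harmonizes with /o/ ([+back]) → [ɯ]
/y/ harmonizes with /o/ ([+back]) → [u]
/i/ harmonizes with /o/ ([+back]) → [ɯ]
3 segments change.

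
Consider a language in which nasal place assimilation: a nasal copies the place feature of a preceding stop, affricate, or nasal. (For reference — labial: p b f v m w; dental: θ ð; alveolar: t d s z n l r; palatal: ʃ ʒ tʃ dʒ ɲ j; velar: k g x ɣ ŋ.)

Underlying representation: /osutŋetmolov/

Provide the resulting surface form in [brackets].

/ŋ/ after /t/ (alveolar) → [n]
/m/ after /t/ (alveolar) → [n]

[osutnetnolov]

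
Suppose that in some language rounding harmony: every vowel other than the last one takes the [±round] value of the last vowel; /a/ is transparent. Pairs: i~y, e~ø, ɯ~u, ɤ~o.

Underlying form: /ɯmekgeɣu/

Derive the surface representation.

[umøkgøɣu]

/ɯ/ harmonizes with /u/ ([+round]) → [u]
/e/ harmonizes with /u/ ([+round]) → [ø]
/e/ harmonizes with /u/ ([+round]) → [ø]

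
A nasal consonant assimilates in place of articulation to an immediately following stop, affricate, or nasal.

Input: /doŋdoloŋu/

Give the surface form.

/ŋ/ before /d/ (alveolar) → [n]

[dondoloŋu]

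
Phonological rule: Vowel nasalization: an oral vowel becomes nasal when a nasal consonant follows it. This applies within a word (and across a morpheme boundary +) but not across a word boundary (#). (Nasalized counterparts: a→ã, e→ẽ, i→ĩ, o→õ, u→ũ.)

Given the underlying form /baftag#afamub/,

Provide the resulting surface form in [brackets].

/a/ before nasal /m/ → [ã]

[baftag#afãmub]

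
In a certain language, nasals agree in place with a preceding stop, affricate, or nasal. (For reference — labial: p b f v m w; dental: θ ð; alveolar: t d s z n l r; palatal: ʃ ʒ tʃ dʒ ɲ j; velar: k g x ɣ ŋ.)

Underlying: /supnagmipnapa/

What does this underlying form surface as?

/n/ after /p/ (labial) → [m]
/m/ after /g/ (velar) → [ŋ]
/n/ after /p/ (labial) → [m]

[supmagŋipmapa]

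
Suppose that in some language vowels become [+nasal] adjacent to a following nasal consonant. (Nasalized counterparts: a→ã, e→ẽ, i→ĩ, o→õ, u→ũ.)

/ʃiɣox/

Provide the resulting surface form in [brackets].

[ʃiɣox]

no segment meets the rule's conditions; no change.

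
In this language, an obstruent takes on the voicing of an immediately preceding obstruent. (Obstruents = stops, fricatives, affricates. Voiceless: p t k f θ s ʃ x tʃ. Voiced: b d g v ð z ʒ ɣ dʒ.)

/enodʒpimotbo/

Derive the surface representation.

[enodʒbimotpo]

/p/ after /dʒ/ (voiced) → [b]
/b/ after /t/ (voiceless) → [p]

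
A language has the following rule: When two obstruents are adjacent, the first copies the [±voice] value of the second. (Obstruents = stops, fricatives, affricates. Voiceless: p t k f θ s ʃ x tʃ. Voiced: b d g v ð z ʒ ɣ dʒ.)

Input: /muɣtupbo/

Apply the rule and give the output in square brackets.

/ɣ/ before /t/ (voiceless) → [x]
/p/ before /b/ (voiced) → [b]

[muxtubbo]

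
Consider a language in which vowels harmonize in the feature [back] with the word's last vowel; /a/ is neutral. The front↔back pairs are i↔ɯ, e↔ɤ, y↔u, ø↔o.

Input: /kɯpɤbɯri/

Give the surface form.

[kipebiri]

/ɯ/ harmonizes with /i/ ([-back]) → [i]
/ɤ/ harmonizes with /i/ ([-back]) → [e]
/ɯ/ harmonizes with /i/ ([-back]) → [i]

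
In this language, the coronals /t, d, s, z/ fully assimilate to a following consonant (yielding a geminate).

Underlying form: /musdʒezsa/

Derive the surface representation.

/s/ before /dʒ/ → [dʒ] (total assimilation)
/z/ before /s/ → [s] (total assimilation)

[mudʒdʒessa]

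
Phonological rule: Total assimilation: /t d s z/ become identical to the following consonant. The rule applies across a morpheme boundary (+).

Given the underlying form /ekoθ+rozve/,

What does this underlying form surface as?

[ekoθ+rovve]

/z/ before /v/ → [v] (total assimilation)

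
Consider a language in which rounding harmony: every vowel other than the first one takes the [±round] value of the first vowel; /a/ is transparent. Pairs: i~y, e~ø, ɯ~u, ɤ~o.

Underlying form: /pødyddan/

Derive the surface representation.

no segment meets the rule's conditions; no change.

[pødyddan]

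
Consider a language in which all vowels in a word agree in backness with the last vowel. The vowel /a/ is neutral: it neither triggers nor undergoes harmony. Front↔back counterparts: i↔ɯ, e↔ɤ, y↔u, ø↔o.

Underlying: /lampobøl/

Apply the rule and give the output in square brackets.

/o/ harmonizes with /ø/ ([-back]) → [ø]

[lampøbøl]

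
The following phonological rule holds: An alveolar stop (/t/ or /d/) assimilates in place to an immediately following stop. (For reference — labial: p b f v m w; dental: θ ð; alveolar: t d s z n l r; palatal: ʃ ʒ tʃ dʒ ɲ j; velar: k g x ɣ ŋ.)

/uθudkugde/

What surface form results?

/d/ before /k/ (velar) → [g]

[uθugkugde]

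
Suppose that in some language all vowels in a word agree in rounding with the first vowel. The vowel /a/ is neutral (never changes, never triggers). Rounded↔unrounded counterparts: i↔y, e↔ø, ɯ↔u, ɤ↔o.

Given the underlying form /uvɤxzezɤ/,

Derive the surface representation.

/ɤ/ harmonizes with /u/ ([+round]) → [o]
/e/ harmonizes with /u/ ([+round]) → [ø]
/ɤ/ harmonizes with /u/ ([+round]) → [o]

[uvoxzøzo]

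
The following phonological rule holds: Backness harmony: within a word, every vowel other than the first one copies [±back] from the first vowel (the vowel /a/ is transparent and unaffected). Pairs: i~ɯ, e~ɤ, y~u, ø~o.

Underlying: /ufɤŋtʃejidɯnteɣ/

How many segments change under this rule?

3

/e/ harmonizes with /u/ ([+back]) → [ɤ]
/i/ harmonizes with /u/ ([+back]) → [ɯ]
/e/ harmonizes with /u/ ([+back]) → [ɤ]
3 segments change.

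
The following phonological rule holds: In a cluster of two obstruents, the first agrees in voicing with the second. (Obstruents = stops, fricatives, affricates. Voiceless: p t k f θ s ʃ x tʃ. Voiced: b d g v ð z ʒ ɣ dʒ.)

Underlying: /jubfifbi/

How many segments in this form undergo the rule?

2

/b/ before /f/ (voiceless) → [p]
/f/ before /b/ (voiced) → [v]
2 segments change.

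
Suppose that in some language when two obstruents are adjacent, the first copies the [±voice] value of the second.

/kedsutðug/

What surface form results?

[ketsudðug]

/d/ before /s/ (voiceless) → [t]
/t/ before /ð/ (voiced) → [d]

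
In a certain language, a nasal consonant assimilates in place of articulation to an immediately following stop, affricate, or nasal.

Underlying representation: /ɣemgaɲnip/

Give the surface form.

/m/ before /g/ (velar) → [ŋ]
/ɲ/ before /n/ (alveolar) → [n]

[ɣeŋgannip]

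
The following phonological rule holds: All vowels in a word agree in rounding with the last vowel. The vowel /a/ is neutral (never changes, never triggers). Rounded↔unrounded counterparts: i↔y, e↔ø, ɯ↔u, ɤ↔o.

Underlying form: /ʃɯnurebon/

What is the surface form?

[ʃunurøbon]

/ɯ/ harmonizes with /o/ ([+round]) → [u]
/e/ harmonizes with /o/ ([+round]) → [ø]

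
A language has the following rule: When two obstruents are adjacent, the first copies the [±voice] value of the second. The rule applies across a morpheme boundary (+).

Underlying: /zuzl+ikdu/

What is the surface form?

[zuzl+igdu]

/k/ before /d/ (voiced) → [g]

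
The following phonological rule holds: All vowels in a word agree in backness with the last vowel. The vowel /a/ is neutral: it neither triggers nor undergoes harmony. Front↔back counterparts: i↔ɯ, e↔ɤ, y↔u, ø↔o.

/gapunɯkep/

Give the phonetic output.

[gapynikep]

/u/ harmonizes with /e/ ([-back]) → [y]
/ɯ/ harmonizes with /e/ ([-back]) → [i]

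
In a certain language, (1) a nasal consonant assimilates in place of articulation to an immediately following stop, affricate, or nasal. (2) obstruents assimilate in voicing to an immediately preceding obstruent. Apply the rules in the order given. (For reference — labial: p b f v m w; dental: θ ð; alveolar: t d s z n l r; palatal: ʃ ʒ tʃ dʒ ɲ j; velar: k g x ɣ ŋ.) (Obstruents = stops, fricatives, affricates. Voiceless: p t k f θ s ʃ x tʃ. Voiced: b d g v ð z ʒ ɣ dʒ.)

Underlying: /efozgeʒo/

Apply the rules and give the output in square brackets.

[efozgeʒo]

Rule 1: no segment meets the rule's conditions; no change.
After rule 1: efozgeʒo
Rule 2: no segment meets the rule's conditions; no change.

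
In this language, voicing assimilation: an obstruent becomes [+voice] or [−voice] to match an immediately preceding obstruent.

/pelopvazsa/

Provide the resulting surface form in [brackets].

/v/ after /p/ (voiceless) → [f]
/s/ after /z/ (voiced) → [z]

[pelopfazza]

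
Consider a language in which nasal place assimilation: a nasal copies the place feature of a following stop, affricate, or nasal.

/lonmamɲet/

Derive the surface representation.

[lommaɲɲet]

/n/ before /m/ (labial) → [m]
/m/ before /ɲ/ (palatal) → [ɲ]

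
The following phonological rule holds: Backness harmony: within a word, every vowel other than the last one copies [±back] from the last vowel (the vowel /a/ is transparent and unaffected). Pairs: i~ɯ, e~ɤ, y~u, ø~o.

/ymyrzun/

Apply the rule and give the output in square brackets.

[umurzun]

/y/ harmonizes with /u/ ([+back]) → [u]
/y/ harmonizes with /u/ ([+back]) → [u]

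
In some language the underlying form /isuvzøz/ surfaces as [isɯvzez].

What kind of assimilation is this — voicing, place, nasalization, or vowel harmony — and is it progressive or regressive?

vowel harmony, progressive

/u/→[ɯ] /ø/→[e].
Vowels agree with the first vowel, so the harmony is progressive.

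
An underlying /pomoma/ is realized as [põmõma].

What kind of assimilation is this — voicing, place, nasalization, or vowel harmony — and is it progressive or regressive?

nasalization, regressive

/o/→[õ] /o/→[õ].
Each target copies a feature from the following segment, so the direction is regressive.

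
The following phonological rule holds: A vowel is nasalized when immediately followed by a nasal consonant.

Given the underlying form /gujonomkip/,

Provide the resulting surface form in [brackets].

/o/ before nasal /n/ → [õ]
/o/ before nasal /m/ → [õ]

[gujõnõmkip]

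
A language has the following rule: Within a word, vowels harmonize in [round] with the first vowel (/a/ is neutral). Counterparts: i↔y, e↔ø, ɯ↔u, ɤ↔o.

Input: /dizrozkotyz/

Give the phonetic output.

/o/ harmonizes with /i/ ([-round]) → [ɤ]
/o/ harmonizes with /i/ ([-round]) → [ɤ]
/y/ harmonizes with /i/ ([-round]) → [i]

[dizrɤzkɤtiz]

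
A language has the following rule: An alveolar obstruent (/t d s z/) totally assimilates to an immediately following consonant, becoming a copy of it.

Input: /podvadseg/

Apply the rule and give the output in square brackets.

[povvasseg]

/d/ before /v/ → [v] (total assimilation)
/d/ before /s/ → [s] (total assimilation)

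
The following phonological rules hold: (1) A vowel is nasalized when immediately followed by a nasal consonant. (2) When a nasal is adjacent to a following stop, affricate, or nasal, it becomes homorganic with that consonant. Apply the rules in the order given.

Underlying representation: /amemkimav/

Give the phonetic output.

Rule 1: /a/ before nasal /m/ → [ã]
Rule 1: /e/ before nasal /m/ → [ẽ]
Rule 1: /i/ before nasal /m/ → [ĩ]
After rule 1: ãmẽmkĩmav
Rule 2: /m/ before /k/ (velar) → [ŋ]

[ãmẽŋkĩmav]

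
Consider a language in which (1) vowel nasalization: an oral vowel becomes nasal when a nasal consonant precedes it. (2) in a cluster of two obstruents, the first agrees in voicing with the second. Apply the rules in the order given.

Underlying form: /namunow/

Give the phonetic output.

Rule 1: /a/ after nasal /n/ → [ã]
Rule 1: /u/ after nasal /m/ → [ũ]
Rule 1: /o/ after nasal /n/ → [õ]
After rule 1: nãmũnõw
Rule 2: no segment meets the rule's conditions; no change.

[nãmũnõw]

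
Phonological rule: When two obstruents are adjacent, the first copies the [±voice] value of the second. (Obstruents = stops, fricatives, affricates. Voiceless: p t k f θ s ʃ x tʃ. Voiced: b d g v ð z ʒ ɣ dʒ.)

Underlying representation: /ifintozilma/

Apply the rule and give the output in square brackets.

no segment meets the rule's conditions; no change.

[ifintozilma]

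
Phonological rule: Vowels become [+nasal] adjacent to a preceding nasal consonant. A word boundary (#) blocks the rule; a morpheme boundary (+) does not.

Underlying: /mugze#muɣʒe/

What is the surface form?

[mũgze#mũɣʒe]

/u/ after nasal /m/ → [ũ]
/u/ after nasal /m/ → [ũ]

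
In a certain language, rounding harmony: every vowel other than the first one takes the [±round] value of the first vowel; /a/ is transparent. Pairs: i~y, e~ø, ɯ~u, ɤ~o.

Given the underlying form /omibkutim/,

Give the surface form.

[omybkutym]

/i/ harmonizes with /o/ ([+round]) → [y]
/i/ harmonizes with /o/ ([+round]) → [y]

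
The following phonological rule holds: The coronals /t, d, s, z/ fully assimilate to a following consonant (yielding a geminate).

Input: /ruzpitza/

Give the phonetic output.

/z/ before /p/ → [p] (total assimilation)
/t/ before /z/ → [z] (total assimilation)

[ruppizza]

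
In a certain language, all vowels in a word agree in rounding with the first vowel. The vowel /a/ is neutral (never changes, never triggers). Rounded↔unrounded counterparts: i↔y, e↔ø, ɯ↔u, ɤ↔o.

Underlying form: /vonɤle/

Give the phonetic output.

/ɤ/ harmonizes with /o/ ([+round]) → [o]
/e/ harmonizes with /o/ ([+round]) → [ø]

[vonolø]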